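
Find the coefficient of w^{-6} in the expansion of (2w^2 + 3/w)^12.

15588936

General term: C(12,j)·(2w^2)^j·(3/w)^(12-j), with w-exponent 2j − 1(12−j) = 3j − 12.
Set 3j − 12 = -6: j = 2.
C(12,2) = 66; 2^2 = 4; 3^10 = 59049.
Coefficient = 66 · 4 · 59049 = 15588936.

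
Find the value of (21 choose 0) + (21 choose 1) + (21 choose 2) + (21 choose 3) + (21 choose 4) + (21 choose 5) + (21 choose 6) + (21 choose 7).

198440

1 + 21 + 210 + 1330 + 5985 + 20349 + 54264 + 116280 = 198440.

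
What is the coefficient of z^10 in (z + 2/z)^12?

General term: C(12,j)·(z)^j·(2/z)^(12-j), with z-exponent 1j − 1(12−j) = 2j − 12.
Set 2j − 12 = 10: j = 11.
C(12,11) = 12; 1^11 = 1; 2^1 = 2.
Coefficient = 12 · 1 · 2 = 24.

24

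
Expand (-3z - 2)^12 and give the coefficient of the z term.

The general term is C(12,j)·(-3z)^j·(-2)^(12-j); the z^1 term has j = 1.
C(12,1) = 12.
Coefficient = C(12,1) · (-3)^1 · (-2)^11 = 12 · (-3) · (-2048) = 73728.

73728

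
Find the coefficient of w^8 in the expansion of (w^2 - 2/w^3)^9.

144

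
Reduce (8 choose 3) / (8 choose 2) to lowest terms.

C(n,k+1)/C(n,k) = (n−k)/(k+1) = (8−2)/(2+1) = 6/3 = 2.

2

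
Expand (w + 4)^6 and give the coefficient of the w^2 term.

The general term is C(6,j)·(w)^j·(4)^(6-j); the w^2 term has j = 2.
C(6,2) = 15.
Coefficient = C(6,2) · 4^4 = 15 · 256 = 3840.

3840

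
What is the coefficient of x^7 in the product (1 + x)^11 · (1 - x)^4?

99

Coefficient of x^7 = Σ_{j} C(11,j)·1^j·C(4,7-j)·(-1)^(7-j) for j from 3 to 7.
= 165 + (-1320) + 2772 + (-1848) + 330 = 99.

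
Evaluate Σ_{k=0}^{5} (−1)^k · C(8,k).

The partial alternating sum Σ_{k=0}^{5} (−1)^k C(8,k) = (−1)^5 C(7,5) = -21.

-21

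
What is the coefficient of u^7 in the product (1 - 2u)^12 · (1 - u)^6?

-1022760

Coefficient of u^7 = Σ_{j} C(12,j)·(-2)^j·C(6,7-j)·(-1)^(7-j) for j from 1 to 7.
= (-24) + (-1584) + (-26400) + (-158400) + (-380160) + (-354816) + (-101376) = -1022760.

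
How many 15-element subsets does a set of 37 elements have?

C(37,15) = (37·36·35·34·33·32·31·30·29·28·27·26·25·24·23) / 15! = 12245324002983751680000 / 1307674368000 = 9364199760.

9364199760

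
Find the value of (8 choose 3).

C(8,3) = (8·7·6) / 3! = 336 / 6 = 56.

56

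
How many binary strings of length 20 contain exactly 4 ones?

4845

Choose the 4 positions: C(20,4) = 4845.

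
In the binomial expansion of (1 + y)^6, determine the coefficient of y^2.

15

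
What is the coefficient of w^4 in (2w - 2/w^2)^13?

-2342912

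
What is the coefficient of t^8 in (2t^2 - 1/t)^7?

672

General term: C(7,j)·(2t^2)^j·(-1/t)^(7-j), with t-exponent 2j − 1(7−j) = 3j − 7.
Set 3j − 7 = 8: j = 5.
C(7,5) = 21; 2^5 = 32; (-1)^2 = 1.
Coefficient = 21 · 32 · 1 = 672.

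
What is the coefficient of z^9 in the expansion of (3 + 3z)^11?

9743085

The general term is C(11,j)·(3)^j·(3z)^(11-j); the z^9 term has j = 2.
C(11,2) = 55.
Coefficient = C(11,2) · 3^2 · 3^9 = 55 · 9 · 19683 = 9743085.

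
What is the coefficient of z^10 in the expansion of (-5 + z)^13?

-35750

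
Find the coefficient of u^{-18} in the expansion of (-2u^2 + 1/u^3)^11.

-1320

General term: C(11,j)·(-2u^2)^j·(1/u^3)^(11-j), with u-exponent 2j − 3(11−j) = 5j − 33.
Set 5j − 33 = -18: j = 3.
C(11,3) = 165; (-2)^3 = -8; 1^8 = 1.
Coefficient = 165 · (-8) · 1 = -1320.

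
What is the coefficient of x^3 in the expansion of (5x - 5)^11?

The general term is C(11,j)·(5x)^j·(-5)^(11-j); the x^3 term has j = 3.
C(11,3) = 165.
Coefficient = C(11,3) · 5^3 · (-5)^8 = 165 · 125 · 390625 = 8056640625.

8056640625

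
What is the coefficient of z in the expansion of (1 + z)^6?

6

The general term is C(6,j)·(1)^j·(z)^(6-j); the z^1 term has j = 5.
C(6,5) = 6.
Coefficient = C(6,5) = 6.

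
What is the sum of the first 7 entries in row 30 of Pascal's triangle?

768212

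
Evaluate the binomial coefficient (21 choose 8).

203490

C(21,8) = (21·20·19·18·17·16·15·14) / 8! = 8204716800 / 40320 = 203490.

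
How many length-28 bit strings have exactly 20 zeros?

3108105

Choose the 20 positions: C(28,20) = 3108105.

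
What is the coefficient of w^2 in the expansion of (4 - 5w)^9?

14745600

The general term is C(9,j)·(4)^j·(-5w)^(9-j); the w^2 term has j = 7.
C(9,7) = 36.
Coefficient = C(9,7) · 4^7 · (-5)^2 = 36 · 16384 · 25 = 14745600.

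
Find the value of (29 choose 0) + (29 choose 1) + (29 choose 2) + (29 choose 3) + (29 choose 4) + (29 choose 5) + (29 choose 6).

1 + 29 + 406 + 3654 + 23751 + 118755 + 475020 = 621616.

621616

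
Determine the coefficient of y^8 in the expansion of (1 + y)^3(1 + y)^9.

495

Coefficient of y^8 = Σ_{j} C(3,j)·C(9,8-j) for j from 0 to 3.
= 9 + 108 + 252 + 126 = 495.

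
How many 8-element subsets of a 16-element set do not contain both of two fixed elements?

9867

All 8-subsets: C(16,8) = 12870. Those containing both fixed elements: C(14,6) = 3003.
12870 − 3003 = 9867.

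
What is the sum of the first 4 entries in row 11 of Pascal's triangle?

1 + 11 + 55 + 165 = 232.

232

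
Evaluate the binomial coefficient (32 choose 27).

C(32,27) = C(32,5) by symmetry.
C(32,5) = (32·31·30·29·28) / 5! = 24165120 / 120 = 201376.

201376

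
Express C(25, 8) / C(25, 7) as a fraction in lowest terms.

9/4

C(n,k+1)/C(n,k) = (n−k)/(k+1) = (25−7)/(7+1) = 18/8 = 9/4.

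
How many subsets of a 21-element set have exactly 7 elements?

116280

Choose the 7 positions: C(21,7) = 116280.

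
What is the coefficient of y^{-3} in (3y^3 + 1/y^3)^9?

10206

General term: C(9,j)·(3y^3)^j·(1/y^3)^(9-j), with y-exponent 3j − 3(9−j) = 6j − 27.
Set 6j − 27 = -3: j = 4.
C(9,4) = 126; 3^4 = 81; 1^5 = 1.
Coefficient = 126 · 81 · 1 = 10206.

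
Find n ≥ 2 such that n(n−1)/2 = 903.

n(n−1)/2 = 903 ⇒ n(n−1) = 1806. Since 43·42 = 1806, n = 43.

43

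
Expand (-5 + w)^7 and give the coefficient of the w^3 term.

21875

The general term is C(7,j)·(-5)^j·(w)^(7-j); the w^3 term has j = 4.
C(7,4) = 35.
Coefficient = C(7,4) · (-5)^4 = 35 · 625 = 21875.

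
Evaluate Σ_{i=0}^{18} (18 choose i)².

By Vandermonde's identity, Σ C(18,i)² = C(36,18) = 9075135300.

9075135300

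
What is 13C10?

286

C(13,10) = C(13,3) by symmetry.
C(13,3) = (13·12·11) / 3! = 1716 / 6 = 286.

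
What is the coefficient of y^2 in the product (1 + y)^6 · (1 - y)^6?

-6

Coefficient of y^2 = Σ_{j} C(6,j)·1^j·C(6,2-j)·(-1)^(2-j) for j from 0 to 2.
= 15 + (-36) + 15 = -6.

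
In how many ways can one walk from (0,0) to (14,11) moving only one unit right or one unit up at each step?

Each path is a sequence of 25 steps with 14 rights: C(25,14) = 4457400.

4457400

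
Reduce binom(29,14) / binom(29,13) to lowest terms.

C(n,k+1)/C(n,k) = (n−k)/(k+1) = (29−13)/(13+1) = 16/14 = 8/7.

8/7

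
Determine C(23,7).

245157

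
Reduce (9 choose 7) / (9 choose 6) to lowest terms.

C(n,k+1)/C(n,k) = (n−k)/(k+1) = (9−6)/(6+1) = 3/7.

3/7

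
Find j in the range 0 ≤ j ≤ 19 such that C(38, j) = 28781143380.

C(38,j) increases on 0 ≤ j ≤ 19. C(38,16) = 22239974430 and C(38,17) = 28781143380, so j = 17.

17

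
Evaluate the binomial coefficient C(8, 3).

C(8,3) = (8·7·6) / 3! = 336 / 6 = 56.

56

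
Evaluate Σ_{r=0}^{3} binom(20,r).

1351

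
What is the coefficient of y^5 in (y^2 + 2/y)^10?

General term: C(10,j)·(y^2)^j·(2/y)^(10-j), with y-exponent 2j − 1(10−j) = 3j − 10.
Set 3j − 10 = 5: j = 5.
C(10,5) = 252; 1^5 = 1; 2^5 = 32.
Coefficient = 252 · 1 · 32 = 8064.

8064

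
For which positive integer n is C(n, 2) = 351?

n(n−1)/2 = 351 ⇒ n(n−1) = 702. Since 27·26 = 702, n = 27.

27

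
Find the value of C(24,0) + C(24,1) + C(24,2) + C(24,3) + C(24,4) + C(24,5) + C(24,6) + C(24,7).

536155

1 + 24 + 276 + 2024 + 10626 + 42504 + 134596 + 346104 = 536155.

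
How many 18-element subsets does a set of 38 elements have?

C(38,18) = (38·37·36·35·34·33·32·31·30·29·28·27·26·25·24·23·22·21) / 18! = 214978908196382744494080000 / 6402373705728000 = 33578000610.

33578000610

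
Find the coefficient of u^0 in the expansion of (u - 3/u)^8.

5670

General term: C(8,j)·(u)^j·(-3/u)^(8-j), with u-exponent 1j − 1(8−j) = 2j − 8.
Set 2j − 8 = 0: j = 4.
C(8,4) = 70; 1^4 = 1; (-3)^4 = 81.
Coefficient = 70 · 1 · 81 = 5670.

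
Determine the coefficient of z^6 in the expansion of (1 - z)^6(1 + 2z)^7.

Coefficient of z^6 = Σ_{j} C(6,j)·(-1)^j·C(7,6-j)·2^(6-j) for j from 0 to 6.
= 448 + (-4032) + 8400 + (-5600) + 1260 + (-84) + 1 = 393.

393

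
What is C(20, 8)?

125970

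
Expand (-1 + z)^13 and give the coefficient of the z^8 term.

-1287

The general term is C(13,j)·(-1)^j·(z)^(13-j); the z^8 term has j = 5.
C(13,5) = 1287.
Coefficient = C(13,5) · (-1)^5 = 1287 · (-1) = -1287.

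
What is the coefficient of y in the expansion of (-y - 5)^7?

The general term is C(7,j)·(-y)^j·(-5)^(7-j); the y^1 term has j = 1.
C(7,1) = 7.
Coefficient = C(7,1) · (-1)^1 · (-5)^6 = 7 · (-1) · 15625 = -109375.

-109375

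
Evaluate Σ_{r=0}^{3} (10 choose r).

176

1 + 10 + 45 + 120 = 176.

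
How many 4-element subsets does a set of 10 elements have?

210

C(10,4) = (10·9·8·7) / 4! = 5040 / 24 = 210.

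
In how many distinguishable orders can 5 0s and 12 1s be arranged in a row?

Choose positions for the 0s: C(17,5) = 6188.

6188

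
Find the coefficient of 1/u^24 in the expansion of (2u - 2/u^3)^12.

-901120

General term: C(12,j)·(2u)^j·(-2/u^3)^(12-j), with u-exponent 1j − 3(12−j) = 4j − 36.
Set 4j − 36 = -24: j = 3.
C(12,3) = 220; 2^3 = 8; (-2)^9 = -512.
Coefficient = 220 · 8 · (-512) = -901120.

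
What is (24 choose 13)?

2496144

C(24,13) = C(24,11) by symmetry.
C(24,11) = (24·23·22·21·20·19·18·17·16·15·14) / 11! = 99638080819200 / 39916800 = 2496144.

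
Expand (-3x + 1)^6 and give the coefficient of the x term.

-18

The general term is C(6,j)·(-3x)^j·(1)^(6-j); the x^1 term has j = 1.
C(6,1) = 6.
Coefficient = C(6,1) · (-3)^1 = 6 · (-3) = -18.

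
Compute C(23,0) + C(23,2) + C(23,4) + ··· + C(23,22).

4194304

Even-i terms of row 23 sum to 2^22 = 4194304.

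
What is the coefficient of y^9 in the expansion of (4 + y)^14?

The general term is C(14,j)·(4)^j·(y)^(14-j); the y^9 term has j = 5.
C(14,5) = 2002.
Coefficient = C(14,5) · 4^5 = 2002 · 1024 = 2050048.

2050048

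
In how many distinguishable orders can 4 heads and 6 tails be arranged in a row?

Choose positions for the heads: C(10,4) = 210.

210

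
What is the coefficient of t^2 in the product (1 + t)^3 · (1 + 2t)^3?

Coefficient of t^2 = Σ_{j} C(3,j)·1^j·C(3,2-j)·2^(2-j) for j from 0 to 2.
= 12 + 18 + 3 = 33.

33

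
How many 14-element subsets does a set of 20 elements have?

C(20,14) = C(20,6) by symmetry.
C(20,6) = (20·19·18·17·16·15) / 6! = 27907200 / 720 = 38760.

38760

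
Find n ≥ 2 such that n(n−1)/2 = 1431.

n(n−1)/2 = 1431 ⇒ n(n−1) = 2862. Since 54·53 = 2862, n = 54.

54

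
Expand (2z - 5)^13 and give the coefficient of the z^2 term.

-15234375000

The general term is C(13,j)·(2z)^j·(-5)^(13-j); the z^2 term has j = 2.
C(13,2) = 78.
Coefficient = C(13,2) · 2^2 · (-5)^11 = 78 · 4 · (-48828125) = -15234375000.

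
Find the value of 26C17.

C(26,17) = C(26,9) by symmetry.
C(26,9) = (26·25·24·23·22·21·20·19·18) / 9! = 1133836704000 / 362880 = 3124550.

3124550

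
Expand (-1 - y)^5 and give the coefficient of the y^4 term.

-5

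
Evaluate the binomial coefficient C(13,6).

1716

C(13,6) = (13·12·11·10·9·8) / 6! = 1235520 / 720 = 1716.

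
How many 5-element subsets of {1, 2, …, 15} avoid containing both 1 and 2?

All 5-subsets: C(15,5) = 3003. Those containing both fixed elements: C(13,3) = 286.
3003 − 286 = 2717.

2717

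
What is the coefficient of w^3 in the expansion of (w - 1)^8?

-56

The general term is C(8,j)·(w)^j·(-1)^(8-j); the w^3 term has j = 3.
C(8,3) = 56.
Coefficient = C(8,3) · (-1)^5 = 56 · (-1) = -56.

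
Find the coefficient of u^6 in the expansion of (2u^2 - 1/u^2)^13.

General term: C(13,j)·(2u^2)^j·(-1/u^2)^(13-j), with u-exponent 2j − 2(13−j) = 4j − 26.
Set 4j − 26 = 6: j = 8.
C(13,8) = 1287; 2^8 = 256; (-1)^5 = -1.
Coefficient = 1287 · 256 · (-1) = -329472.

-329472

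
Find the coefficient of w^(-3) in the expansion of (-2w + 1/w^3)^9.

General term: C(9,j)·(-2w)^j·(1/w^3)^(9-j), with w-exponent 1j − 3(9−j) = 4j − 27.
Set 4j − 27 = -3: j = 6.
C(9,6) = 84; (-2)^6 = 64; 1^3 = 1.
Coefficient = 84 · 64 · 1 = 5376.

5376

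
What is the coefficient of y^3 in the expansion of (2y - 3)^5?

720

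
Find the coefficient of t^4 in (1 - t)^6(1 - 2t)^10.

Coefficient of t^4 = Σ_{j} C(6,j)·(-1)^j·C(10,4-j)·(-2)^(4-j) for j from 0 to 4.
= 3360 + 5760 + 2700 + 400 + 15 = 12235.

12235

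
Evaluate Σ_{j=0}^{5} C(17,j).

1 + 17 + 136 + 680 + 2380 + 6188 = 9402.

9402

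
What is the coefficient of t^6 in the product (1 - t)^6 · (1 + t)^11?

100

Coefficient of t^6 = Σ_{j} C(6,j)·(-1)^j·C(11,6-j)·1^(6-j) for j from 0 to 6.
= 462 + (-2772) + 4950 + (-3300) + 825 + (-66) + 1 = 100.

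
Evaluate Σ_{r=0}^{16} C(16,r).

65536

The entries of row 16 sum to 2^16 = 65536.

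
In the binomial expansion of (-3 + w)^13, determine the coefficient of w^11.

702

The general term is C(13,j)·(-3)^j·(w)^(13-j); the w^11 term has j = 2.
C(13,2) = 78.
Coefficient = C(13,2) · (-3)^2 = 78 · 9 = 702.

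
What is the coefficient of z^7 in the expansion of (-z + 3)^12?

-192456

The general term is C(12,j)·(-z)^j·(3)^(12-j); the z^7 term has j = 7.
C(12,7) = 792.
Coefficient = C(12,7) · (-1)^7 · 3^5 = 792 · (-1) · 243 = -192456.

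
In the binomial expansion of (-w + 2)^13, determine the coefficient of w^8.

41184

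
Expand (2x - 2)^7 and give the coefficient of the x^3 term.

The general term is C(7,j)·(2x)^j·(-2)^(7-j); the x^3 term has j = 3.
C(7,3) = 35.
Coefficient = C(7,3) · 2^3 · (-2)^4 = 35 · 8 · 16 = 4480.

4480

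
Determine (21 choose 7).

116280

C(21,7) = (21·20·19·18·17·16·15) / 7! = 586051200 / 5040 = 116280.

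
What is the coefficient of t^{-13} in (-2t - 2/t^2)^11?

-337920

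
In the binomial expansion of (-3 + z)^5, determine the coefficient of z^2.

The general term is C(5,j)·(-3)^j·(z)^(5-j); the z^2 term has j = 3.
C(5,3) = 10.
Coefficient = C(5,3) · (-3)^3 = 10 · (-27) = -270.

-270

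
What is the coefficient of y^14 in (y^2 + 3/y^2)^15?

General term: C(15,j)·(y^2)^j·(3/y^2)^(15-j), with y-exponent 2j − 2(15−j) = 4j − 30.
Set 4j − 30 = 14: j = 11.
C(15,11) = 1365; 1^11 = 1; 3^4 = 81.
Coefficient = 1365 · 1 · 81 = 110565.

110565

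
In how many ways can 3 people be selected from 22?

This is C(22,3) = 1540.

1540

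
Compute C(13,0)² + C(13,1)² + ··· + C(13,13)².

By Vandermonde's identity, Σ C(13,k)² = C(26,13) = 10400600.

10400600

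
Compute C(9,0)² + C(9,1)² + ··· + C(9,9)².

Σ C(9,j)² is the coefficient of x^9 in (1+x)^9(1+x)^9 = (1+x)^18, i.e. C(18,9) = 48620.

48620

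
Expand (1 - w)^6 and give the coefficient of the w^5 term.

-6

The general term is C(6,j)·(1)^j·(-w)^(6-j); the w^5 term has j = 1.
C(6,1) = 6.
Coefficient = C(6,1) · (-1)^5 = 6 · (-1) = -6.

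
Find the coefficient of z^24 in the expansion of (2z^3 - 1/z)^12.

General term: C(12,j)·(2z^3)^j·(-1/z)^(12-j), with z-exponent 3j − 1(12−j) = 4j − 12.
Set 4j − 12 = 24: j = 9.
C(12,9) = 220; 2^9 = 512; (-1)^3 = -1.
Coefficient = 220 · 512 · (-1) = -112640.

-112640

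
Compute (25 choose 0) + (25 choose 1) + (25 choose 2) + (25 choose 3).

2626

1 + 25 + 300 + 2300 = 2626.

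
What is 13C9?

C(13,9) = C(13,4) by symmetry.
C(13,4) = (13·12·11·10) / 4! = 17160 / 24 = 715.

715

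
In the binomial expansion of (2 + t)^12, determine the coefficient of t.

The general term is C(12,j)·(2)^j·(t)^(12-j); the t^1 term has j = 11.
C(12,11) = 12.
Coefficient = C(12,11) · 2^11 = 12 · 2048 = 24576.

24576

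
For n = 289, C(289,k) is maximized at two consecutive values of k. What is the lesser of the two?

For odd n = 289, C(289,k) peaks at k = (n−1)/2 and (n+1)/2; the lesser is 144.

144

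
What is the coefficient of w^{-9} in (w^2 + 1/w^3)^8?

General term: C(8,j)·(w^2)^j·(1/w^3)^(8-j), with w-exponent 2j − 3(8−j) = 5j − 24.
Set 5j − 24 = -9: j = 3.
C(8,3) = 56; 1^3 = 1; 1^5 = 1.
Coefficient = 56 · 1 · 1 = 56.

56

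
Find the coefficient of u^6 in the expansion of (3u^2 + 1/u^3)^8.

General term: C(8,j)·(3u^2)^j·(1/u^3)^(8-j), with u-exponent 2j − 3(8−j) = 5j − 24.
Set 5j − 24 = 6: j = 6.
C(8,6) = 28; 3^6 = 729; 1^2 = 1.
Coefficient = 28 · 729 · 1 = 20412.

20412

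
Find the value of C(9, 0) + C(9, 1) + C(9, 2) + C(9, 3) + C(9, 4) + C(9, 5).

382

1 + 9 + 36 + 84 + 126 + 126 = 382.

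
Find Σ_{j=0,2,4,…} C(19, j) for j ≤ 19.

262144

Half of (1+1)^19 + (1−1)^19 gives the even-index sum: 2^18 = 262144.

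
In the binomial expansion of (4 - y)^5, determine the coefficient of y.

-1280

The general term is C(5,j)·(4)^j·(-y)^(5-j); the y^1 term has j = 4.
C(5,4) = 5.
Coefficient = C(5,4) · 4^4 · (-1)^1 = 5 · 256 · (-1) = -1280.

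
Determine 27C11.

C(27,11) = (27·26·25·24·23·22·21·20·19·18·17) / 11! = 520431047136000 / 39916800 = 13037895.

13037895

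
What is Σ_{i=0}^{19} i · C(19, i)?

Differentiating (1+x)^19 and setting x=1: Σ i·C(19,i) = 19·2^18 = 4980736.

4980736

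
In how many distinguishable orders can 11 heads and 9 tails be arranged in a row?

Choose positions for the heads: C(20,11) = 167960.

167960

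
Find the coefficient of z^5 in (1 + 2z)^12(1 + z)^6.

104910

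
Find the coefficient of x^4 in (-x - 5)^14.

9775390625

The general term is C(14,j)·(-x)^j·(-5)^(14-j); the x^4 term has j = 4.
C(14,4) = 1001.
Coefficient = C(14,4) · (-5)^10 = 1001 · 9765625 = 9775390625.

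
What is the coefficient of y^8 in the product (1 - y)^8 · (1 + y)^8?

70

Coefficient of y^8 = Σ_{j} C(8,j)·(-1)^j·C(8,8-j)·1^(8-j) for j from 0 to 8.
= 1 + (-64) + 784 + (-3136) + 4900 + (-3136) + 784 + (-64) + 1 = 70.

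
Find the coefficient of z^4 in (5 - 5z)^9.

246093750

The general term is C(9,j)·(5)^j·(-5z)^(9-j); the z^4 term has j = 5.
C(9,5) = 126.
Coefficient = C(9,5) · 5^5 · (-5)^4 = 126 · 3125 · 625 = 246093750.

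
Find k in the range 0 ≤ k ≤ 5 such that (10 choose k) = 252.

C(10,k) increases on 0 ≤ k ≤ 5. C(10,4) = 210 and C(10,5) = 252, so k = 5.

5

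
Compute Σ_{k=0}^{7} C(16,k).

1 + 16 + 120 + 560 + 1820 + 4368 + 8008 + 11440 = 26333.

26333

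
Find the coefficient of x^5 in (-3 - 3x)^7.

-45927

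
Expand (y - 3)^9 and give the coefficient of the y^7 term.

The general term is C(9,j)·(y)^j·(-3)^(9-j); the y^7 term has j = 7.
C(9,7) = 36.
Coefficient = C(9,7) · (-3)^2 = 36 · 9 = 324.

324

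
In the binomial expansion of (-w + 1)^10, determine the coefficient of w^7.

-120

The general term is C(10,j)·(-w)^j·(1)^(10-j); the w^7 term has j = 7.
C(10,7) = 120.
Coefficient = C(10,7) · (-1)^7 = 120 · (-1) = -120.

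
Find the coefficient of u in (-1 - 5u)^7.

-35

The general term is C(7,j)·(-1)^j·(-5u)^(7-j); the u^1 term has j = 6.
C(7,6) = 7.
Coefficient = C(7,6) · (-5)^1 = 7 · (-5) = -35.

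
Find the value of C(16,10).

C(16,10) = C(16,6) by symmetry.
C(16,6) = (16·15·14·13·12·11) / 6! = 5765760 / 720 = 8008.

8008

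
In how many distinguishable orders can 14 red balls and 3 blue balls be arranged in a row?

Choose positions for the red balls: C(17,14) = 680.

680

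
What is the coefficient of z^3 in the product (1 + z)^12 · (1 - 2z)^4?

-52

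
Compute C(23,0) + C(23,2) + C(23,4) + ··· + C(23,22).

Even-r terms of row 23 sum to 2^22 = 4194304.

4194304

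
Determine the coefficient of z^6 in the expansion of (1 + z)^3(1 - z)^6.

Coefficient of z^6 = Σ_{j} C(3,j)·1^j·C(6,6-j)·(-1)^(6-j) for j from 0 to 3.
= 1 + (-18) + 45 + (-20) = 8.

8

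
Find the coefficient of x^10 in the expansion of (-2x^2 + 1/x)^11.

General term: C(11,j)·(-2x^2)^j·(1/x)^(11-j), with x-exponent 2j − 1(11−j) = 3j − 11.
Set 3j − 11 = 10: j = 7.
C(11,7) = 330; (-2)^7 = -128; 1^4 = 1.
Coefficient = 330 · (-128) · 1 = -42240.

-42240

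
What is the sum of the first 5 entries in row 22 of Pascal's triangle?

9109

1 + 22 + 231 + 1540 + 7315 = 9109.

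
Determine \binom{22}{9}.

497420

C(22,9) = (22·21·20·19·18·17·16·15·14) / 9! = 180503769600 / 362880 = 497420.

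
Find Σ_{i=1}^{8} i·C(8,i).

1024

Since i·C(8,i) = 8·C(7,i−1), the sum is 8·2^7 = 8·128 = 1024.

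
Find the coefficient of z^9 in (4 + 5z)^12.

27500000000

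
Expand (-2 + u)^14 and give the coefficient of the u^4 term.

1025024

The general term is C(14,j)·(-2)^j·(u)^(14-j); the u^4 term has j = 10.
C(14,10) = 1001.
Coefficient = C(14,10) · (-2)^10 = 1001 · 1024 = 1025024.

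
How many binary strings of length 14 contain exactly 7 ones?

3432

Choose the 7 positions: C(14,7) = 3432.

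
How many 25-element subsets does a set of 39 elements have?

15084504396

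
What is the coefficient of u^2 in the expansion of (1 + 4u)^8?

448

The general term is C(8,j)·(1)^j·(4u)^(8-j); the u^2 term has j = 6.
C(8,6) = 28.
Coefficient = C(8,6) · 4^2 = 28 · 16 = 448.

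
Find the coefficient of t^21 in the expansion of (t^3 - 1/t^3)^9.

General term: C(9,j)·(t^3)^j·(-1/t^3)^(9-j), with t-exponent 3j − 3(9−j) = 6j − 27.
Set 6j − 27 = 21: j = 8.
C(9,8) = 9; 1^8 = 1; (-1)^1 = -1.
Coefficient = 9 · 1 · (-1) = -9.

-9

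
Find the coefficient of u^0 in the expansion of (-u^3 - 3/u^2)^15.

-98513415

General term: C(15,j)·(-u^3)^j·(-3/u^2)^(15-j), with u-exponent 3j − 2(15−j) = 5j − 30.
Set 5j − 30 = 0: j = 6.
C(15,6) = 5005; (-1)^6 = 1; (-3)^9 = -19683.
Coefficient = 5005 · 1 · (-19683) = -98513415.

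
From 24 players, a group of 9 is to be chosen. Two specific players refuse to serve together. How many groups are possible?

All 9-subsets: C(24,9) = 1307504. Those containing both fixed elements: C(22,7) = 170544.
1307504 − 170544 = 1136960.

1136960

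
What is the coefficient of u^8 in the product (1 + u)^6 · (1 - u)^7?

15

Coefficient of u^8 = Σ_{j} C(6,j)·1^j·C(7,8-j)·(-1)^(8-j) for j from 1 to 6.
= (-6) + 105 + (-420) + 525 + (-210) + 21 = 15.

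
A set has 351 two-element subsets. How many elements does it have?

27

n(n−1)/2 = 351 ⇒ n(n−1) = 702. Since 27·26 = 702, n = 27.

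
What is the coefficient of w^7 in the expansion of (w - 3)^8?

-24

The general term is C(8,j)·(w)^j·(-3)^(8-j); the w^7 term has j = 7.
C(8,7) = 8.
Coefficient = C(8,7) · (-3)^1 = 8 · (-3) = -24.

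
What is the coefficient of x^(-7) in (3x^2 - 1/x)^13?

General term: C(13,j)·(3x^2)^j·(-1/x)^(13-j), with x-exponent 2j − 1(13−j) = 3j − 13.
Set 3j − 13 = -7: j = 2.
C(13,2) = 78; 3^2 = 9; (-1)^11 = -1.
Coefficient = 78 · 9 · (-1) = -702.

-702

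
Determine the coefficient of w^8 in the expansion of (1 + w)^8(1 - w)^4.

-17

Coefficient of w^8 = Σ_{j} C(8,j)·1^j·C(4,8-j)·(-1)^(8-j) for j from 4 to 8.
= 70 + (-224) + 168 + (-32) + 1 = -17.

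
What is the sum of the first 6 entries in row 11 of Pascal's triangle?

1 + 11 + 55 + 165 + 330 + 462 = 1024.

1024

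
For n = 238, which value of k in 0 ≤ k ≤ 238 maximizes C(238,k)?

C(238,k) is maximized at k = 238/2 = 119.

119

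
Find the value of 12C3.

220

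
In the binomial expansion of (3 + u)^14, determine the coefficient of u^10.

81081

The general term is C(14,j)·(3)^j·(u)^(14-j); the u^10 term has j = 4.
C(14,4) = 1001.
Coefficient = C(14,4) · 3^4 = 1001 · 81 = 81081.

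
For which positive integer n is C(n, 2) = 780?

n(n−1)/2 = 780 ⇒ n(n−1) = 1560. Since 40·39 = 1560, n = 40.

40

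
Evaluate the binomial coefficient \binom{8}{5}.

C(8,5) = C(8,3) by symmetry.
C(8,3) = (8·7·6) / 3! = 336 / 6 = 56.

56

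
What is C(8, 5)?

56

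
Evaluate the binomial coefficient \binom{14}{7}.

3432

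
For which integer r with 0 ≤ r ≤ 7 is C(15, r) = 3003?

5

C(15,r) increases on 0 ≤ r ≤ 7. C(15,4) = 1365 and C(15,5) = 3003, so r = 5.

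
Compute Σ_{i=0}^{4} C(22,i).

9109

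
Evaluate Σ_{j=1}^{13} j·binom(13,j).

Since j·C(13,j) = 13·C(12,j−1), the sum is 13·2^12 = 13·4096 = 53248.

53248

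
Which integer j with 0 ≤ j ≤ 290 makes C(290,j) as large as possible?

145

C(290,j) is maximized at j = 290/2 = 145.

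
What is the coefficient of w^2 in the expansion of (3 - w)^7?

The general term is C(7,j)·(3)^j·(-w)^(7-j); the w^2 term has j = 5.
C(7,5) = 21.
Coefficient = C(7,5) · 3^5 = 21 · 243 = 5103.

5103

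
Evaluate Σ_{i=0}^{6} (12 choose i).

2510

1 + 12 + 66 + 220 + 495 + 792 + 924 = 2510.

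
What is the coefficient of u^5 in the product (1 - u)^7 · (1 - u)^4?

Coefficient of u^5 = Σ_{j} C(7,j)·(-1)^j·C(4,5-j)·(-1)^(5-j) for j from 1 to 5.
= (-7) + (-84) + (-210) + (-140) + (-21) = -462.

-462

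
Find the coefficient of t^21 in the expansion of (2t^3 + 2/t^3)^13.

2342912

General term: C(13,j)·(2t^3)^j·(2/t^3)^(13-j), with t-exponent 3j − 3(13−j) = 6j − 39.
Set 6j − 39 = 21: j = 10.
C(13,10) = 286; 2^10 = 1024; 2^3 = 8.
Coefficient = 286 · 1024 · 8 = 2342912.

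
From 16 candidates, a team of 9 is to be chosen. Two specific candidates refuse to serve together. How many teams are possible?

8008

All 9-subsets: C(16,9) = 11440. Those containing both fixed elements: C(14,7) = 3432.
11440 − 3432 = 8008.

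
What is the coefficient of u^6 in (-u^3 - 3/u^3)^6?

General term: C(6,j)·(-u^3)^j·(-3/u^3)^(6-j), with u-exponent 3j − 3(6−j) = 6j − 18.
Set 6j − 18 = 6: j = 4.
C(6,4) = 15; (-1)^4 = 1; (-3)^2 = 9.
Coefficient = 15 · 1 · 9 = 135.

135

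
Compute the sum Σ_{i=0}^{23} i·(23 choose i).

96468992

Since i·C(23,i) = 23·C(22,i−1), the sum is 23·2^22 = 23·4194304 = 96468992.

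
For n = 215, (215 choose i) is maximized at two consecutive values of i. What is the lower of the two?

For odd n = 215, C(215,i) peaks at i = (n−1)/2 and (n+1)/2; the lower is 107.

107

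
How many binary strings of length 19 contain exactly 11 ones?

Choose the 11 positions: C(19,11) = 75582.

75582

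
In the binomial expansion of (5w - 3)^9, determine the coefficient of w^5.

31893750

The general term is C(9,j)·(5w)^j·(-3)^(9-j); the w^5 term has j = 5.
C(9,5) = 126.
Coefficient = C(9,5) · 5^5 · (-3)^4 = 126 · 3125 · 81 = 31893750.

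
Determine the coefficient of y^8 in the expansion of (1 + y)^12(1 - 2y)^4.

Coefficient of y^8 = Σ_{j} C(12,j)·1^j·C(4,8-j)·(-2)^(8-j) for j from 4 to 8.
= 7920 + (-25344) + 22176 + (-6336) + 495 = -1089.

-1089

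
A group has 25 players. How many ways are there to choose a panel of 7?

480700

This is C(25,7) = 480700.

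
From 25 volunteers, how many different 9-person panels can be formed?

2042975

This is C(25,9) = 2042975.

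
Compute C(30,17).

119759850

C(30,17) = C(30,13) by symmetry.
C(30,13) = (30·29·28·27·26·25·24·23·22·21·20·19·18) / 13! = 745747076954880000 / 6227020800 = 119759850.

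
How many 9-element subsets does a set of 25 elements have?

C(25,9) = (25·24·23·22·21·20·19·18·17) / 9! = 741354768000 / 362880 = 2042975.

2042975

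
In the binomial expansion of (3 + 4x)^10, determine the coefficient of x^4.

The general term is C(10,j)·(3)^j·(4x)^(10-j); the x^4 term has j = 6.
C(10,6) = 210.
Coefficient = C(10,6) · 3^6 · 4^4 = 210 · 729 · 256 = 39191040.

39191040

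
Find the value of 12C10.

C(12,10) = C(12,2) by symmetry.
C(12,2) = (12·11) / 2! = 132 / 2 = 66.

66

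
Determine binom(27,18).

4686825

C(27,18) = C(27,9) by symmetry.
C(27,9) = (27·26·25·24·23·22·21·20·19) / 9! = 1700755056000 / 362880 = 4686825.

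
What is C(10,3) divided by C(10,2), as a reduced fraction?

8/3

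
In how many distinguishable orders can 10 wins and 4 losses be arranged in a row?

1001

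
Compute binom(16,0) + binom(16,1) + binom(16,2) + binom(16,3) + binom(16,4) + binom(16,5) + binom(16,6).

14893

1 + 16 + 120 + 560 + 1820 + 4368 + 8008 = 14893.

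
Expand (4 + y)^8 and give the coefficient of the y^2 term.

The general term is C(8,j)·(4)^j·(y)^(8-j); the y^2 term has j = 6.
C(8,6) = 28.
Coefficient = C(8,6) · 4^6 = 28 · 4096 = 114688.

114688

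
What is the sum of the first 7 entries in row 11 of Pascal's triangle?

1486

1 + 11 + 55 + 165 + 330 + 462 + 462 = 1486.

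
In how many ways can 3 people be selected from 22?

1540

This is C(22,3) = 1540.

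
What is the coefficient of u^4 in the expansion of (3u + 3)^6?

The general term is C(6,j)·(3u)^j·(3)^(6-j); the u^4 term has j = 4.
C(6,4) = 15.
Coefficient = C(6,4) · 3^4 · 3^2 = 15 · 81 · 9 = 10935.

10935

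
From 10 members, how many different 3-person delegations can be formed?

This is C(10,3) = 120.

120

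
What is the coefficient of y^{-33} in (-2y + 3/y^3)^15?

General term: C(15,j)·(-2y)^j·(3/y^3)^(15-j), with y-exponent 1j − 3(15−j) = 4j − 45.
Set 4j − 45 = -33: j = 3.
C(15,3) = 455; (-2)^3 = -8; 3^12 = 531441.
Coefficient = 455 · (-8) · 531441 = -1934445240.

-1934445240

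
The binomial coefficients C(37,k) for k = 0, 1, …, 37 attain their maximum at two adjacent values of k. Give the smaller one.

18

For odd n = 37, C(37,k) peaks at k = (n−1)/2 and (n+1)/2; the smaller is 18.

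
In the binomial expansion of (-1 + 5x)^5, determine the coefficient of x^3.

1250

The general term is C(5,j)·(-1)^j·(5x)^(5-j); the x^3 term has j = 2.
C(5,2) = 10.
Coefficient = C(5,2) · 5^3 = 10 · 125 = 1250.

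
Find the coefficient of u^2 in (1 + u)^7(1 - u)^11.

Coefficient of u^2 = Σ_{j} C(7,j)·1^j·C(11,2-j)·(-1)^(2-j) for j from 0 to 2.
= 55 + (-77) + 21 = -1.

-1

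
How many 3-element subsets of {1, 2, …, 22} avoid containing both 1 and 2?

1520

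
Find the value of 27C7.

C(27,7) = (27·26·25·24·23·22·21) / 7! = 4475671200 / 5040 = 888030.

888030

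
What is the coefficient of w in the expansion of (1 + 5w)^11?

The general term is C(11,j)·(1)^j·(5w)^(11-j); the w^1 term has j = 10.
C(11,10) = 11.
Coefficient = C(11,10) · 5^1 = 11 · 5 = 55.

55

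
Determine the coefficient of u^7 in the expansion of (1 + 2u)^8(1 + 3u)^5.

700240

Coefficient of u^7 = Σ_{j} C(8,j)·2^j·C(5,7-j)·3^(7-j) for j from 2 to 7.
= 27216 + 181440 + 302400 + 161280 + 26880 + 1024 = 700240.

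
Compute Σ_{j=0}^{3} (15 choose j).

1 + 15 + 105 + 455 = 576.

576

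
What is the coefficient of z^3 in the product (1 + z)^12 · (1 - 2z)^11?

88

Coefficient of z^3 = Σ_{j} C(12,j)·1^j·C(11,3-j)·(-2)^(3-j) for j from 0 to 3.
= (-1320) + 2640 + (-1452) + 220 = 88.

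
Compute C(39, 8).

61523748

C(39,8) = (39·38·37·36·35·34·33·32) / 8! = 2480637519360 / 40320 = 61523748.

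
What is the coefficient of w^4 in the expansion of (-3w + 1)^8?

5670

The general term is C(8,j)·(-3w)^j·(1)^(8-j); the w^4 term has j = 4.
C(8,4) = 70.
Coefficient = C(8,4) · (-3)^4 = 70 · 81 = 5670.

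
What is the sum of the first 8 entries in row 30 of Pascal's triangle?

1 + 30 + 435 + 4060 + 27405 + 142506 + 593775 + 2035800 = 2804012.

2804012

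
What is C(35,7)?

6724520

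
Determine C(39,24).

25140840660

C(39,24) = C(39,15) by symmetry.
C(39,15) = (39·38·37·36·35·34·33·32·31·30·29·28·27·26·25) / 15! = 32876032921054202880000 / 1307674368000 = 25140840660.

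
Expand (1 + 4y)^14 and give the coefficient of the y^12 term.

1526726656

The general term is C(14,j)·(1)^j·(4y)^(14-j); the y^12 term has j = 2.
C(14,2) = 91.
Coefficient = C(14,2) · 4^12 = 91 · 16777216 = 1526726656.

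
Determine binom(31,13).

206253075

C(31,13) = (31·30·29·28·27·26·25·24·23·22·21·20·19) / 13! = 1284342188088960000 / 6227020800 = 206253075.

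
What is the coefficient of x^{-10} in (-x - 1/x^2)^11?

-330

General term: C(11,j)·(-x)^j·(-1/x^2)^(11-j), with x-exponent 1j − 2(11−j) = 3j − 22.
Set 3j − 22 = -10: j = 4.
C(11,4) = 330; (-1)^4 = 1; (-1)^7 = -1.
Coefficient = 330 · 1 · (-1) = -330.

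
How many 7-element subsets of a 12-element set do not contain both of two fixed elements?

All 7-subsets: C(12,7) = 792. Those containing both fixed elements: C(10,5) = 252.
792 − 252 = 540.

540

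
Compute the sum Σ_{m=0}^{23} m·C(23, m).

96468992

Differentiating (1+x)^23 and setting x=1: Σ m·C(23,m) = 23·2^22 = 96468992.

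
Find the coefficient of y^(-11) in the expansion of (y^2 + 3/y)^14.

General term: C(14,j)·(y^2)^j·(3/y)^(14-j), with y-exponent 2j − 1(14−j) = 3j − 14.
Set 3j − 14 = -11: j = 1.
C(14,1) = 14; 1^1 = 1; 3^13 = 1594323.
Coefficient = 14 · 1 · 1594323 = 22320522.

22320522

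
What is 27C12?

17383860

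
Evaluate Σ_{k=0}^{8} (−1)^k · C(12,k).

165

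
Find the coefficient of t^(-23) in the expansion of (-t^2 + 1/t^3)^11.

55

General term: C(11,j)·(-t^2)^j·(1/t^3)^(11-j), with t-exponent 2j − 3(11−j) = 5j − 33.
Set 5j − 33 = -23: j = 2.
C(11,2) = 55; (-1)^2 = 1; 1^9 = 1.
Coefficient = 55 · 1 · 1 = 55.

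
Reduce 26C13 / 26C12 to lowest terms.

14/13

C(n,k+1)/C(n,k) = (n−k)/(k+1) = (26−12)/(12+1) = 14/13.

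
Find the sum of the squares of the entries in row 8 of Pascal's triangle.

12870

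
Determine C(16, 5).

4368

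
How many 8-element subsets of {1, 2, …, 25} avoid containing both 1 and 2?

980628

All 8-subsets: C(25,8) = 1081575. Those containing both fixed elements: C(23,6) = 100947.
1081575 − 100947 = 980628.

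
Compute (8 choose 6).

C(8,6) = C(8,2) by symmetry.
C(8,2) = (8·7) / 2! = 56 / 2 = 28.

28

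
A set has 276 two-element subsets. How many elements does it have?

24

n(n−1)/2 = 276 ⇒ n(n−1) = 552. Since 24·23 = 552, n = 24.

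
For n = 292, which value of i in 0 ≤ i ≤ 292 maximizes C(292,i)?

C(292,i) is maximized at i = 292/2 = 146.

146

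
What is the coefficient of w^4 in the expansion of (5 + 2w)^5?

400

The general term is C(5,j)·(5)^j·(2w)^(5-j); the w^4 term has j = 1.
C(5,1) = 5.
Coefficient = C(5,1) · 5^1 · 2^4 = 5 · 5 · 16 = 400.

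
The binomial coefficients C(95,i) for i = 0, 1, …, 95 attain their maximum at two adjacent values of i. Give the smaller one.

47

For odd n = 95, C(95,i) peaks at i = (n−1)/2 and (n+1)/2; the smaller is 47.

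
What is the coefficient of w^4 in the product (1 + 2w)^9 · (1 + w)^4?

Coefficient of w^4 = Σ_{j} C(9,j)·2^j·C(4,4-j)·1^(4-j) for j from 0 to 4.
= 1 + 72 + 864 + 2688 + 2016 = 5641.

5641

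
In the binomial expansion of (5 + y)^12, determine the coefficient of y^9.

27500

The general term is C(12,j)·(5)^j·(y)^(12-j); the y^9 term has j = 3.
C(12,3) = 220.
Coefficient = C(12,3) · 5^3 = 220 · 125 = 27500.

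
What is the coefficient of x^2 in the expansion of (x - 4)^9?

-589824

The general term is C(9,j)·(x)^j·(-4)^(9-j); the x^2 term has j = 2.
C(9,2) = 36.
Coefficient = C(9,2) · (-4)^7 = 36 · (-16384) = -589824.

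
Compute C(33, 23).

92561040

C(33,23) = C(33,10) by symmetry.
C(33,10) = (33·32·31·30·29·28·27·26·25·24) / 10! = 335885501952000 / 3628800 = 92561040.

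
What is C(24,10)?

1961256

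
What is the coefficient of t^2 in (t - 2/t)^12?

General term: C(12,j)·(t)^j·(-2/t)^(12-j), with t-exponent 1j − 1(12−j) = 2j − 12.
Set 2j − 12 = 2: j = 7.
C(12,7) = 792; 1^7 = 1; (-2)^5 = -32.
Coefficient = 792 · 1 · (-32) = -25344.

-25344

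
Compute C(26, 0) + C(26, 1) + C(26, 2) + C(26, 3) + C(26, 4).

17902

1 + 26 + 325 + 2600 + 14950 = 17902.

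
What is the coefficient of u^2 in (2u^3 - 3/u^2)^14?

General term: C(14,j)·(2u^3)^j·(-3/u^2)^(14-j), with u-exponent 3j − 2(14−j) = 5j − 28.
Set 5j − 28 = 2: j = 6.
C(14,6) = 3003; 2^6 = 64; (-3)^8 = 6561.
Coefficient = 3003 · 64 · 6561 = 1260971712.

1260971712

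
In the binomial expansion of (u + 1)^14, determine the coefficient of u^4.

1001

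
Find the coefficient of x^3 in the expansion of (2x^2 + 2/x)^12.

General term: C(12,j)·(2x^2)^j·(2/x)^(12-j), with x-exponent 2j − 1(12−j) = 3j − 12.
Set 3j − 12 = 3: j = 5.
C(12,5) = 792; 2^5 = 32; 2^7 = 128.
Coefficient = 792 · 32 · 128 = 3244032.

3244032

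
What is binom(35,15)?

3247943160

C(35,15) = (35·34·33·32·31·30·29·28·27·26·25·24·23·22·21) / 15! = 4247252019052922880000 / 1307674368000 = 3247943160.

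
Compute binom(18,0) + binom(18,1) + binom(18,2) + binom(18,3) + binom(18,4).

1 + 18 + 153 + 816 + 3060 = 4048.

4048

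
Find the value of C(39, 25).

15084504396

C(39,25) = C(39,14) by symmetry.
C(39,14) = (39·38·37·36·35·34·33·32·31·30·29·28·27·26) / 14! = 1315041316842168115200 / 87178291200 = 15084504396.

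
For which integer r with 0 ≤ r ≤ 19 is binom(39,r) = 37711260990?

16

C(39,r) increases on 0 ≤ r ≤ 19. C(39,15) = 25140840660 and C(39,16) = 37711260990, so r = 16.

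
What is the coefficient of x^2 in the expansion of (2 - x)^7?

672

The general term is C(7,j)·(2)^j·(-x)^(7-j); the x^2 term has j = 5.
C(7,5) = 21.
Coefficient = C(7,5) · 2^5 = 21 · 32 = 672.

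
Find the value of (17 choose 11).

12376

C(17,11) = C(17,6) by symmetry.
C(17,6) = (17·16·15·14·13·12) / 6! = 8910720 / 720 = 12376.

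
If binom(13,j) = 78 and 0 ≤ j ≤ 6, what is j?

C(13,j) increases on 0 ≤ j ≤ 6. C(13,1) = 13 and C(13,2) = 78, so j = 2.

2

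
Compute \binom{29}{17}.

C(29,17) = C(29,12) by symmetry.
C(29,12) = (29·28·27·26·25·24·23·22·21·20·19·18) / 12! = 24858235898496000 / 479001600 = 51895935.

51895935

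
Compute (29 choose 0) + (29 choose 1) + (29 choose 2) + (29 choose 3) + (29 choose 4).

27841

1 + 29 + 406 + 3654 + 23751 = 27841.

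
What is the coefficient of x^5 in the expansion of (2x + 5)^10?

The general term is C(10,j)·(2x)^j·(5)^(10-j); the x^5 term has j = 5.
C(10,5) = 252.
Coefficient = C(10,5) · 2^5 · 5^5 = 252 · 32 · 3125 = 25200000.

25200000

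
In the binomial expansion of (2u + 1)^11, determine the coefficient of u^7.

The general term is C(11,j)·(2u)^j·(1)^(11-j); the u^7 term has j = 7.
C(11,7) = 330.
Coefficient = C(11,7) · 2^7 = 330 · 128 = 42240.

42240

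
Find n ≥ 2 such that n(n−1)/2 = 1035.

46

n(n−1)/2 = 1035 ⇒ n(n−1) = 2070. Since 46·45 = 2070, n = 46.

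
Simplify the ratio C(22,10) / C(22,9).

13/10

C(n,k+1)/C(n,k) = (n−k)/(k+1) = (22−9)/(9+1) = 13/10.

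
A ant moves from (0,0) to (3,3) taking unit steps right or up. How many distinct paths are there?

Each path is a sequence of 6 steps with 3 rights: C(6,3) = 20.

20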